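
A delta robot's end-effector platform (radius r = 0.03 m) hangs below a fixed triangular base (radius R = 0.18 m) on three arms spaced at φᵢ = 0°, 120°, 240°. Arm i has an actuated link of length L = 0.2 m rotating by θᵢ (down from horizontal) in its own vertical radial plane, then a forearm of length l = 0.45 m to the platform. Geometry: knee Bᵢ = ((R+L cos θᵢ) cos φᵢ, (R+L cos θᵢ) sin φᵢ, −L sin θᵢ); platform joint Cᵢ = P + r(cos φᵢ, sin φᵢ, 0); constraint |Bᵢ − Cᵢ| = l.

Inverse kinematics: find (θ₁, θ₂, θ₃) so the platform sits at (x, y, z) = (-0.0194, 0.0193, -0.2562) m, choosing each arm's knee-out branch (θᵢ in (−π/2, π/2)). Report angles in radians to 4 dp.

θ₁ = -0.0003, θ₂ = -0.3495, θ₃ = -0.0874

arm 1 (φ=0.0°): x'=-0.0194, y'=0.0193
  e−x'=0.1694;  (l²−L²−(e−x')²−y'²−z²)/2L = 0.1695
  θ1 = atan2(B,A) + arccos(C/0.3071) = -0.0003
rotate P by −φ2: (0.0264, 0.0072, -0.2562)
  A cos θ + B sin θ = C:  0.1236·cos θ + -0.2562·sin θ = 0.2038
  γ=atan2(-0.2562,0.1236)=-1.1213;  ψ=arccos(0.7166)=0.7719;  θ2=γ+ψ≈-0.3495
arm 3 (φ=240.0°): x'=-0.0070, y'=-0.0265
  e−x'=0.1570;  (l²−L²−(e−x')²−y'²−z²)/2L = 0.1788
  √(A²+B²)=0.3005;  θ3 = -1.0210+0.9336 ≈ -0.0874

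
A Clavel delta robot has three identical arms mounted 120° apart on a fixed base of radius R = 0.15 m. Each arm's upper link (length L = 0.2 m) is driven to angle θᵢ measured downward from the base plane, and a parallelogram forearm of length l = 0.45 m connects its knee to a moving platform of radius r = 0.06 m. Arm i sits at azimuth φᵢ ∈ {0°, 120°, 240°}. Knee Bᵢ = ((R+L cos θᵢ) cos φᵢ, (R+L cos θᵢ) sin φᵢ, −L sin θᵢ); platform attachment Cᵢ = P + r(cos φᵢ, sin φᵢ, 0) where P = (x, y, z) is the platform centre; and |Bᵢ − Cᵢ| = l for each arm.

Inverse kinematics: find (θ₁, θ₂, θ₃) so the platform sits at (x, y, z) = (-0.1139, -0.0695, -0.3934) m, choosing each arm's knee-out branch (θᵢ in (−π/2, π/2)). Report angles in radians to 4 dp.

φ1=0.0° → target in arm frame (-0.1139, -0.0695)
  A cos θ + B sin θ = C:  0.2039·cos θ + -0.3934·sin θ = -0.0967
  γ=atan2(-0.3934,0.2039)=-1.0926;  ψ=arccos(-0.2182)=1.7907;  θ1=γ+ψ≈0.6981
φ2=120.0° → target in arm frame (-0.0032, 0.1334)
  A=0.0932, B=-0.3934, C=(l²−L²−A²−y'²−z²)/(2L)=-0.0469
  γ=atan2(-0.3934,0.0932)=-1.3381;  ψ=arccos(-0.1159)=1.6870;  θ2=γ+ψ≈0.3489
arm 3 (φ=240.0°): x'=0.1171, y'=-0.0639
  A cos θ + B sin θ = C:  -0.0271·cos θ + -0.3934·sin θ = 0.0073
  γ=atan2(-0.3934,-0.0271)=-1.6397;  ψ=arccos(0.0185)=1.5523;  θ3=γ+ψ≈-0.0874

θ₁ = 0.6981, θ₂ = 0.3489, θ₃ = -0.0874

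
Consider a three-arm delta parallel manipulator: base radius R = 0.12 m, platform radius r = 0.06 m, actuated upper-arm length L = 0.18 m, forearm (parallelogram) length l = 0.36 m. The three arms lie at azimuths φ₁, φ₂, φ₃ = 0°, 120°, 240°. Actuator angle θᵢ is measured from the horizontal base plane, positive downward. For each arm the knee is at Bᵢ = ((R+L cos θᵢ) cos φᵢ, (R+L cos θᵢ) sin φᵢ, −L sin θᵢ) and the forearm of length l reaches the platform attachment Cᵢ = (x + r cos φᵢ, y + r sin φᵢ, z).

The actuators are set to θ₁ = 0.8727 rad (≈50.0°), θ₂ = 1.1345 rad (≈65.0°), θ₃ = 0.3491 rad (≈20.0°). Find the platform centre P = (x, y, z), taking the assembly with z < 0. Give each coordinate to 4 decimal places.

(-0.0184, -0.1448, -0.4043)

arm 1 at φ=0.0°: (R−r)+L cos θ1 = 0.1757;  S1 = (0.1757, 0.0000, -0.1379)
φ2=120.0°: virtual centre (-0.0680, 0.1178, -0.1631), radius l
S3 = (0.2291·cos240.0°, 0.2291·sin240.0°, -0.0616) = (-0.1146, -0.1984, -0.0616)
|S₂|²−|S₁|² = -0.0048;  |S₃|²−|S₁|² = 0.0064
[-0.4875 0.2357 -0.0505]·P = -0.0048;  [-0.5805 -0.3969 0.1526]·P = 0.0064
Cramer: x(z) = 0.0011+0.0482z;  y(z) = -0.0178+0.3140z
sphere 1 gives Az²+Bz+C=0 with A=1.1009, B=0.2477, C=-0.0798;  B²−4AC=0.4128;  roots -0.4043, 0.1793;  negative root z = -0.4043
x = -0.0184, y = -0.1448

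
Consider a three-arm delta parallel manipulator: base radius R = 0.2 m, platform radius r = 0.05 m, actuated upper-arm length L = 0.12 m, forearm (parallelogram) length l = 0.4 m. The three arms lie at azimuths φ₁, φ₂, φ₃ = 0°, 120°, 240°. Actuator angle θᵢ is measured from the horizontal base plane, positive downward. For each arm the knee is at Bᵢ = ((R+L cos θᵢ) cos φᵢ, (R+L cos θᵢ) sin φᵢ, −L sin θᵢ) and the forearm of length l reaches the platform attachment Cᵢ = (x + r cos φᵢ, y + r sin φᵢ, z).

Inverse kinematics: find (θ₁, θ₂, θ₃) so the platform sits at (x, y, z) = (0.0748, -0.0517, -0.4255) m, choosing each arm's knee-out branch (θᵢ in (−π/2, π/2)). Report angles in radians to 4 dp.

arm 1 (φ=0.0°): x'=0.0748, y'=-0.0517
  A cos θ + B sin θ = C:  0.0752·cos θ + -0.4255·sin θ = -0.1824
  √(A²+B²)=0.4321;  θ1 = -1.3959+2.0066 ≈ 0.6107
rotate P by −φ2: (-0.0822, -0.0389, -0.4255)
  e−x'=0.2322;  (l²−L²−(e−x')²−y'²−z²)/2L = -0.3786
  γ=atan2(-0.4255,0.2322)=-1.0713;  ψ=arccos(-0.7811)=2.4673;  θ2=γ+ψ≈1.3960
arm 3 (φ=240.0°): x'=0.0074, y'=0.0906
  A cos θ + B sin θ = C:  0.1426·cos θ + -0.4255·sin θ = -0.2667
  √(A²+B²)=0.4488;  θ3 = -1.2474+2.2072 ≈ 0.9598

θ₁ = 0.6107, θ₂ = 1.3960, θ₃ = 0.9598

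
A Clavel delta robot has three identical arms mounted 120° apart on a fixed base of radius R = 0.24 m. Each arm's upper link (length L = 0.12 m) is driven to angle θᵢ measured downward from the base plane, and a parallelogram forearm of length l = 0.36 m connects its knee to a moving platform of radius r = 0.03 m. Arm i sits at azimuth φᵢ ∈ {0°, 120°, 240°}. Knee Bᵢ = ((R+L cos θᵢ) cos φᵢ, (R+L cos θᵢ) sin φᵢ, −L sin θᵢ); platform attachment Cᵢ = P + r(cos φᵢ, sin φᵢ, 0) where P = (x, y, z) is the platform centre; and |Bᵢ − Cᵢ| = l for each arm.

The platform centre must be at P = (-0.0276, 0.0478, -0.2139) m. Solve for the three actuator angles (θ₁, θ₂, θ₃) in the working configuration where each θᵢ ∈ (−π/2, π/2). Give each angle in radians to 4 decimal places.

θ₁ = 0.6978, θ₂ = -0.1741, θ₃ = 0.6978

φ1=0.0° → target in arm frame (-0.0276, 0.0478)
  A=0.2376, B=-0.2139, C=(l²−L²−A²−y'²−z²)/(2L)=0.0446
  θ1 = atan2(B,A) + arccos(C/0.3197) = 0.6978
φ2=120.0° → target in arm frame (0.0552, 0.0000)
  e−x'=0.1548;  (l²−L²−(e−x')²−y'²−z²)/2L = 0.1895
  √(A²+B²)=0.2640;  θ2 = -0.9443+0.7703 ≈ -0.1741
rotate P by −φ3: (-0.0276, -0.0478, -0.2139)
  e−x'=0.2376;  (l²−L²−(e−x')²−y'²−z²)/2L = 0.0446
  γ=atan2(-0.2139,0.2376)=-0.7330;  ψ=arccos(0.1396)=1.4308;  θ3=γ+ψ≈0.6978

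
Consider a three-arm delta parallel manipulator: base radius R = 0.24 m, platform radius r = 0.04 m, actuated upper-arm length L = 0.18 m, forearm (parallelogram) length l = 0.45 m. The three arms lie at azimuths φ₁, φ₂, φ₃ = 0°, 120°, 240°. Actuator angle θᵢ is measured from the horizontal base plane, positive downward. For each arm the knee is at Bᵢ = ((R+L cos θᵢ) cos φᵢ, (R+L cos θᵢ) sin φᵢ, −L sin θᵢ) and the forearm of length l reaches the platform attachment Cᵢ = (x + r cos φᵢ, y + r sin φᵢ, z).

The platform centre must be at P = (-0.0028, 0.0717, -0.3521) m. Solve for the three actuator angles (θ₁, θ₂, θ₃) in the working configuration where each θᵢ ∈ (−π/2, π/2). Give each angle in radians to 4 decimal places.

θ₁ = 0.5235, θ₂ = 0.1746, θ₃ = 0.7856

arm 1 (φ=0.0°): x'=-0.0028, y'=0.0717
  A=0.2028, B=-0.3521, C=(l²−L²−A²−y'²−z²)/(2L)=-0.0004
  √(A²+B²)=0.4063;  θ1 = -1.0482+1.5718 ≈ 0.5235
φ2=120.0° → target in arm frame (0.0635, -0.0334)
  e−x'=0.1365;  (l²−L²−(e−x')²−y'²−z²)/2L = 0.0733
  √(A²+B²)=0.3776;  θ2 = -1.2009+1.3756 ≈ 0.1746
arm 3 (φ=240.0°): x'=-0.0607, y'=-0.0383
  e−x'=0.2607;  (l²−L²−(e−x')²−y'²−z²)/2L = -0.0647
  √(A²+B²)=0.4381;  θ3 = -0.9335+1.7191 ≈ 0.7856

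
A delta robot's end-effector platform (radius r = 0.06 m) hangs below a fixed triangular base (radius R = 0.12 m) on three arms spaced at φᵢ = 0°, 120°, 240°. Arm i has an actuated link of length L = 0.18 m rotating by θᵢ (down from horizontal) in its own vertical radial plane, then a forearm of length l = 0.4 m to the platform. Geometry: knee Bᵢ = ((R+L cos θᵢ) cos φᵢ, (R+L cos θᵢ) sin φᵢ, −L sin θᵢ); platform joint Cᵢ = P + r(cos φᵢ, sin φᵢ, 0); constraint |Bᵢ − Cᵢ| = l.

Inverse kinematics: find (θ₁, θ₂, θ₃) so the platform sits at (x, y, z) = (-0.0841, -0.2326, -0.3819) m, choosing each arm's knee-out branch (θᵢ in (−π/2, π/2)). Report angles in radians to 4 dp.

arm 1 (φ=0.0°): x'=-0.0841, y'=-0.2326
  A=0.1441, B=-0.3819, C=(l²−L²−A²−y'²−z²)/(2L)=-0.2587
  γ=atan2(-0.3819,0.1441)=-1.2100;  ψ=arccos(-0.6337)=2.2571;  θ1=γ+ψ≈1.0471
arm 2 (φ=120.0°): x'=-0.1594, y'=0.1891
  A=0.2194, B=-0.3819, C=(l²−L²−A²−y'²−z²)/(2L)=-0.2837
  γ=atan2(-0.3819,0.2194)=-1.0494;  ψ=arccos(-0.6443)=2.2708;  θ2=γ+ψ≈1.2215
arm 3 (φ=240.0°): x'=0.2435, y'=0.0435
  A cos θ + B sin θ = C:  -0.1835·cos θ + -0.3819·sin θ = -0.1495
  θ3 = atan2(B,A) + arccos(C/0.4237) = -0.0874

θ₁ = 1.0471, θ₂ = 1.2215, θ₃ = -0.0874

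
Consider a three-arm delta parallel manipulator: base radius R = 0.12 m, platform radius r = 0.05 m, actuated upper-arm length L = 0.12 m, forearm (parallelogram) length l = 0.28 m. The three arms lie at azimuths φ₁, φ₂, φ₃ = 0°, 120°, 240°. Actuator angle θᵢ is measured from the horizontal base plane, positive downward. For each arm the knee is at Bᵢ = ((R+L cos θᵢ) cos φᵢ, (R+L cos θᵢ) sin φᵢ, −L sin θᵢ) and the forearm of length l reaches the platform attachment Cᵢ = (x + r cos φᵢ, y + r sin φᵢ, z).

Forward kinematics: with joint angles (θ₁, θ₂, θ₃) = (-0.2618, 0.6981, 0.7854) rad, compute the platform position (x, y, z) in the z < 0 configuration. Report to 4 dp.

arm 1 at φ=0.0°: e+L cos θ1 = 0.1859;  S1 = (0.1859, 0.0000, 0.0311)
S2 = (0.1619·cos120.0°, 0.1619·sin120.0°, -0.0771) = (-0.0810, 0.1402, -0.0771)
φ3=240.0°: virtual centre (-0.0774, -0.1341, -0.0849), radius l
|S₂|²−|S₁|² = -0.0034;  |S₃|²−|S₁|² = -0.0043
[-0.5337 0.2805 -0.2164]·P = -0.0034;  [-0.5267 -0.2682 -0.2318]·P = -0.0043
det = 0.2909;  x = 0.0073+-0.4231z,  y = 0.0019+-0.0336z
sphere 1 gives Az²+Bz+C=0 with A=1.1801, B=0.0889, C=-0.0455;  B²−4AC=0.2228;  roots -0.2377, 0.1623;  negative root z = -0.2377
x = 0.1078, y = 0.0099

(0.1078, 0.0099, -0.2377)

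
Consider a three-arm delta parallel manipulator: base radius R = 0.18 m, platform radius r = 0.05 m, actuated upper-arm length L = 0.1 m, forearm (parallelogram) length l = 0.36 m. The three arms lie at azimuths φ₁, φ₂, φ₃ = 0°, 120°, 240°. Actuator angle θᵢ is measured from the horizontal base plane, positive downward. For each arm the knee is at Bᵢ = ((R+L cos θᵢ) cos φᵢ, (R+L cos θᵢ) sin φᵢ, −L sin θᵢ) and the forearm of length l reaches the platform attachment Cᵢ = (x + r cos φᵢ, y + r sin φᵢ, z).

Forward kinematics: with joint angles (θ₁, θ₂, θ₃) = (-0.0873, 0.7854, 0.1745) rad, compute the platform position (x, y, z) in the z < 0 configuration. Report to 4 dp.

(0.0549, -0.0550, -0.3012)

centre 1 = (0.2296·cos0.0°, 0.2296·sin0.0°, 0.0087) = (0.2296, 0.0000, 0.0087)
φ2=120.0°: virtual centre (-0.1004, 0.1738, -0.0707), radius l
φ3=240.0°: virtual centre (-0.1142, -0.1979, -0.0174), radius l
eliminate P² terms by subtracting sphere 1 from 2 and 3
linear system: -0.6599x+0.3476y = -0.0075−-0.1589z; -0.6877x+-0.3957y = -0.0003−-0.0522z
det = 0.5002;  x = 0.0062+-0.1619z,  y = -0.0099+0.1496z
into |P−centre ₁|² = l²: 1.0486z² + 0.0520z + -0.0795 = 0;  Δ = 0.3361;  z = -0.3012 or 0.2517 → z<0 root = -0.3012
x = 0.0549, y = -0.0550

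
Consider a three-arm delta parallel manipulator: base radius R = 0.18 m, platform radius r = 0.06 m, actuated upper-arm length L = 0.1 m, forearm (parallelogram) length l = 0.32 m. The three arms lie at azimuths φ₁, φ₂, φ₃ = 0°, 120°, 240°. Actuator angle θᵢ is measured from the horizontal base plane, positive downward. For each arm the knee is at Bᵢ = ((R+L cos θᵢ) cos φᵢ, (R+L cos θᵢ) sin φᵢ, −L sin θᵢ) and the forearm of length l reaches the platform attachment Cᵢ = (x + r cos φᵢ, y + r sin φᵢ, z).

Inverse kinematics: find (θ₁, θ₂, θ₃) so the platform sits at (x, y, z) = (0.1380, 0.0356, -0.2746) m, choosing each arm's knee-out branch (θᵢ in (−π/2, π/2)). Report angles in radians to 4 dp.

θ₁ = -0.3491, θ₂ = 0.9605, θ₃ = 1.3091

φ1=0.0° → target in arm frame (0.1380, 0.0356)
  e−x'=-0.0180;  (l²−L²−(e−x')²−y'²−z²)/2L = 0.0770
  θ1 = atan2(B,A) + arccos(C/0.2752) = -0.3491
φ2=120.0° → target in arm frame (-0.0382, -0.1373)
  A cos θ + B sin θ = C:  0.1582·cos θ + -0.2746·sin θ = -0.1344
  √(A²+B²)=0.3169;  θ2 = -1.0482+2.0087 ≈ 0.9605
rotate P by −φ3: (-0.0998, 0.1017, -0.2746)
  e−x'=0.2198;  (l²−L²−(e−x')²−y'²−z²)/2L = -0.2084
  √(A²+B²)=0.3518;  θ3 = -0.8957+2.2048 ≈ 1.3091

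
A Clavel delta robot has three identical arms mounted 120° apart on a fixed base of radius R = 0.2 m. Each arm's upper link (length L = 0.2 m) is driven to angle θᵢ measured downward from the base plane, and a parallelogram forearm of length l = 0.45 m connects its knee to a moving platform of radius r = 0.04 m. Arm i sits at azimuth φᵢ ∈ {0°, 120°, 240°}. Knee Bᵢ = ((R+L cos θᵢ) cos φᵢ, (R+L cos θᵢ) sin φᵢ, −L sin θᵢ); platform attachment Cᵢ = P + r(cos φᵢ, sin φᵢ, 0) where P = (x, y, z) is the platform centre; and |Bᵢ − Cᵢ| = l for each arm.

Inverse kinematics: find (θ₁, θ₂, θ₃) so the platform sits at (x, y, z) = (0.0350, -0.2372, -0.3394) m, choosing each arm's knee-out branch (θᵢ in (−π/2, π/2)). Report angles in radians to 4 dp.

arm 1 (φ=0.0°): x'=0.0350, y'=-0.2372
  A cos θ + B sin θ = C:  0.1250·cos θ + -0.3394·sin θ = -0.0615
  θ1 = atan2(B,A) + arccos(C/0.3617) = 0.5236
rotate P by −φ2: (-0.2229, 0.0883, -0.3394)
  A cos θ + B sin θ = C:  0.3829·cos θ + -0.3394·sin θ = -0.2678
  θ2 = atan2(B,A) + arccos(C/0.5117) = 1.3964
arm 3 (φ=240.0°): x'=0.1879, y'=0.1489
  A cos θ + B sin θ = C:  -0.0279·cos θ + -0.3394·sin θ = 0.0609
  θ3 = atan2(B,A) + arccos(C/0.3405) = -0.2618

θ₁ = 0.5236, θ₂ = 1.3964, θ₃ = -0.2618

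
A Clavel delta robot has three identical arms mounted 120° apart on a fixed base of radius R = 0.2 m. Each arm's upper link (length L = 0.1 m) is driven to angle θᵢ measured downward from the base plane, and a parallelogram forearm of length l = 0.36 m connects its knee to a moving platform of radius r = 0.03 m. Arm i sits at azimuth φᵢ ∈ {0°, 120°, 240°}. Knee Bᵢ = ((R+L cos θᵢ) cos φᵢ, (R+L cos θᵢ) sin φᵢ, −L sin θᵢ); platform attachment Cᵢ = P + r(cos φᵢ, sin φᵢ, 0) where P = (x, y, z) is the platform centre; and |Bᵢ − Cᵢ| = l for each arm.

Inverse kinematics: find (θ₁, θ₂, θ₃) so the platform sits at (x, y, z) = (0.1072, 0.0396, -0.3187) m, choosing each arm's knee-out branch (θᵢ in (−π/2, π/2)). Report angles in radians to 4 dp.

θ₁ = 0.0007, θ₂ = 0.9599, θ₃ = 1.3962

φ1=0.0° → target in arm frame (0.1072, 0.0396)
  A cos θ + B sin θ = C:  0.0628·cos θ + -0.3187·sin θ = 0.0626
  γ=atan2(-0.3187,0.0628)=-1.3762;  ψ=arccos(0.1927)=1.3769;  θ1=γ+ψ≈0.0007
φ2=120.0° → target in arm frame (-0.0193, -0.1126)
  A=0.1893, B=-0.3187, C=(l²−L²−A²−y'²−z²)/(2L)=-0.1525
  θ2 = atan2(B,A) + arccos(C/0.3707) = 0.9599
φ3=240.0° → target in arm frame (-0.0879, 0.0730)
  A=0.2579, B=-0.3187, C=(l²−L²−A²−y'²−z²)/(2L)=-0.2691
  θ3 = atan2(B,A) + arccos(C/0.4100) = 1.3962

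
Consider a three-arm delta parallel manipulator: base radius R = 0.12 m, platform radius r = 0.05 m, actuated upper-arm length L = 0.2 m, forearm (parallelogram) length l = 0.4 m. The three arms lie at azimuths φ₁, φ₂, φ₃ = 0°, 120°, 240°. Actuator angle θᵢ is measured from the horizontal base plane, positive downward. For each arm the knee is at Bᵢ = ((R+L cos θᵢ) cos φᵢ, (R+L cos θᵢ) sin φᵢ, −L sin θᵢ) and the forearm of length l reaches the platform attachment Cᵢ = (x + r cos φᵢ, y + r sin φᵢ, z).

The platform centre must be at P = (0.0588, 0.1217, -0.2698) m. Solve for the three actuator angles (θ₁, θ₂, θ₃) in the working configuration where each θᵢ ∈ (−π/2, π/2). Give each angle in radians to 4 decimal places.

rotate P by −φ1: (0.0588, 0.1217, -0.2698)
  A cos θ + B sin θ = C:  0.0112·cos θ + -0.2698·sin θ = 0.0807
  √(A²+B²)=0.2700;  θ1 = -1.5293+1.2674 ≈ -0.2619
rotate P by −φ2: (0.0760, -0.1118, -0.2698)
  A=-0.0060, B=-0.2698, C=(l²−L²−A²−y'²−z²)/(2L)=0.0867
  √(A²+B²)=0.2699;  θ2 = -1.5930+1.2437 ≈ -0.3493
φ3=240.0° → target in arm frame (-0.1348, -0.0099)
  A=0.2048, B=-0.2698, C=(l²−L²−A²−y'²−z²)/(2L)=0.0129
  γ=atan2(-0.2698,0.2048)=-0.9215;  ψ=arccos(0.0381)=1.5326;  θ3=γ+ψ≈0.6111

θ₁ = -0.2619, θ₂ = -0.3493, θ₃ = 0.6111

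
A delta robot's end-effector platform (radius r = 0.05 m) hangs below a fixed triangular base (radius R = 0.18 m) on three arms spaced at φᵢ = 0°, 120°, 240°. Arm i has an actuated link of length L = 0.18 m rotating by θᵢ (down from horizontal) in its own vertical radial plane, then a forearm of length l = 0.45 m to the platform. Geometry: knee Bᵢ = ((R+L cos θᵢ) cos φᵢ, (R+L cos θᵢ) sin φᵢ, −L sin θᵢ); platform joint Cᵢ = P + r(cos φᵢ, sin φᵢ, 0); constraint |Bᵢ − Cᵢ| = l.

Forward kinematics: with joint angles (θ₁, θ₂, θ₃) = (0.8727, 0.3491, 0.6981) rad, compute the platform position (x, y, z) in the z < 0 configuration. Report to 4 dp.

(-0.0686, 0.0562, -0.4550)

arm 1 at φ=0.0°: e+L cos θ1 = 0.2457;  S1 = (0.2457, 0.0000, -0.1379)
S2 = (0.2991·cos120.0°, 0.2991·sin120.0°, -0.0616) = (-0.1496, 0.2591, -0.0616)
φ3=240.0°: virtual centre (-0.1339, -0.2320, -0.1157), radius l
subtract pairs → two planes through P
[-0.7905 0.5181 0.1526]·P = 0.0139;  [-0.7593 -0.4640 0.0444]·P = 0.0058
det = 0.7602;  x = -0.0124+0.1234z,  y = 0.0079+-0.1063z
sphere 1 gives Az²+Bz+C=0 with A=1.0265, B=0.2104, C=-0.1168;  B²−4AC=0.5239;  roots -0.4550, 0.2501;  negative root z = -0.4550
x = -0.0686, y = 0.0562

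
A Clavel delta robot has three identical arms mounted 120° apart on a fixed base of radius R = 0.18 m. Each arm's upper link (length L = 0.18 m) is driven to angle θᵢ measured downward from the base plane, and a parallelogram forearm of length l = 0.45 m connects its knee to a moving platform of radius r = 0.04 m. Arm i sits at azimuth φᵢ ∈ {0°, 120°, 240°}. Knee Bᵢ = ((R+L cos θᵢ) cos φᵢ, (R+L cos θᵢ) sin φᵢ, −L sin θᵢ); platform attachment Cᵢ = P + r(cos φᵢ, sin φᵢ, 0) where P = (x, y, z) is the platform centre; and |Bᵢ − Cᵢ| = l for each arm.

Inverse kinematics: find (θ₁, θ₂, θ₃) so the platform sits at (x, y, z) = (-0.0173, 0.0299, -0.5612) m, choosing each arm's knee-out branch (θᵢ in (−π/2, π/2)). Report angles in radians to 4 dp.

θ₁ = 1.2218, θ₂ = 1.0471, θ₃ = 1.2216

arm 1 (φ=0.0°): x'=-0.0173, y'=0.0299
  A cos θ + B sin θ = C:  0.1573·cos θ + -0.5612·sin θ = -0.4736
  θ1 = atan2(B,A) + arccos(C/0.5828) = 1.2218
φ2=120.0° → target in arm frame (0.0345, 0.0000)
  A cos θ + B sin θ = C:  0.1055·cos θ + -0.5612·sin θ = -0.4332
  θ2 = atan2(B,A) + arccos(C/0.5710) = 1.0471
rotate P by −φ3: (-0.0172, -0.0299, -0.5612)
  A=0.1572, B=-0.5612, C=(l²−L²−A²−y'²−z²)/(2L)=-0.4735
  θ3 = atan2(B,A) + arccos(C/0.5828) = 1.2216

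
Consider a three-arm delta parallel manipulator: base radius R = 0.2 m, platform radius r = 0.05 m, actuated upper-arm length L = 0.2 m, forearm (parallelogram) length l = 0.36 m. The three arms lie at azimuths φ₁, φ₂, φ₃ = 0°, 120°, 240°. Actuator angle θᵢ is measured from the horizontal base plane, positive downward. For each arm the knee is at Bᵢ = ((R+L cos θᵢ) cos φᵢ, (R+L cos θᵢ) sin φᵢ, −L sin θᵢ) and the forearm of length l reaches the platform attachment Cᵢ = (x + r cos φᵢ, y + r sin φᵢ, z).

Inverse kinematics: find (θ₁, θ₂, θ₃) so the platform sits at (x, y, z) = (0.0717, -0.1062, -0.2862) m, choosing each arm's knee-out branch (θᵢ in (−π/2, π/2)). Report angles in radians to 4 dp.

θ₁ = 0.3490, θ₂ = 1.2218, θ₃ = 0.4367

φ1=0.0° → target in arm frame (0.0717, -0.1062)
  A cos θ + B sin θ = C:  0.0783·cos θ + -0.2862·sin θ = -0.0243
  √(A²+B²)=0.2967;  θ1 = -1.3037+1.6528 ≈ 0.3490
rotate P by −φ2: (-0.1278, -0.0090, -0.2862)
  e−x'=0.2778;  (l²−L²−(e−x')²−y'²−z²)/2L = -0.1739
  θ2 = atan2(B,A) + arccos(C/0.3989) = 1.2218
arm 3 (φ=240.0°): x'=0.0561, y'=0.1152
  A cos θ + B sin θ = C:  0.0939·cos θ + -0.2862·sin θ = -0.0360
  γ=atan2(-0.2862,0.0939)=-1.2538;  ψ=arccos(-0.1195)=1.6905;  θ3=γ+ψ≈0.4367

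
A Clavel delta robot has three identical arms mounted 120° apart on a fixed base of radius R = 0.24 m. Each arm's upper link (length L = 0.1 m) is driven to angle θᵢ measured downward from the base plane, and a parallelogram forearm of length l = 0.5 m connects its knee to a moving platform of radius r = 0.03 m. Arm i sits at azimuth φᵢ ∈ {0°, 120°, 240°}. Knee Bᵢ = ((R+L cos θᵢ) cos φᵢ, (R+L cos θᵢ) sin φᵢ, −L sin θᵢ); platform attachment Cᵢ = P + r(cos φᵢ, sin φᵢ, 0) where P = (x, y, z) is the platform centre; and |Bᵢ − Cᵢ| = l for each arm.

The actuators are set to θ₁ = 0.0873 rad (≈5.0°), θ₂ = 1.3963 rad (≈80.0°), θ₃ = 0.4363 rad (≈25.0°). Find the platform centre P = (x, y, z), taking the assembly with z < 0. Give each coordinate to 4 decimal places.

(0.0911, -0.0960, -0.4481)

arm 1 at φ=0.0°: (R−r)+L cos θ1 = 0.3096;  centre 1 = (0.3096, 0.0000, -0.0087)
centre 2 = (0.2274·cos120.0°, 0.2274·sin120.0°, -0.0985) = (-0.1137, 0.1969, -0.0985)
centre 3 = (0.3006·cos240.0°, 0.3006·sin240.0°, -0.0423) = (-0.1503, -0.2604, -0.0423)
subtract pairs → two planes through P
[-0.8466 0.3938 -0.1795]·P = -0.0345;  [-0.9199 -0.5207 -0.0671]·P = -0.0038
Cramer: x(z) = 0.0243-0.1493z;  y(z) = -0.0356+0.1349z
into |P−centre ₁|² = l²: 1.0405z² + 0.0930z + -0.1672 = 0;  Δ = 0.7046;  z = -0.4481 or 0.3587 → z<0 root = -0.4481
x = 0.0911, y = -0.0960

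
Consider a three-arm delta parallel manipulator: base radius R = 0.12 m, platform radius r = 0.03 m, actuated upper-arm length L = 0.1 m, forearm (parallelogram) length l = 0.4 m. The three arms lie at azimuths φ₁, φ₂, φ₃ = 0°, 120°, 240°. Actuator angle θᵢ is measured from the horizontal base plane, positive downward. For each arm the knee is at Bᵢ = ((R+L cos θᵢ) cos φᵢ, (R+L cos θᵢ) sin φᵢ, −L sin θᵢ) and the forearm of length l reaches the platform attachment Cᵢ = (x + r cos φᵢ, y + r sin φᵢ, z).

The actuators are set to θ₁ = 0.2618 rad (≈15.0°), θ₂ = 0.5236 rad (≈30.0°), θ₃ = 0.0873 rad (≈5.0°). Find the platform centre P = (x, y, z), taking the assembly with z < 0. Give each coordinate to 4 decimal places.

φ1=0.0°: virtual centre (0.1866, 0.0000, -0.0259), radius l
arm 2 at φ=120.0°: (R−r)+L cos θ2 = 0.1766;  S2 = (-0.0883, 0.1529, -0.0500)
S3 = (0.1896·cos240.0°, 0.1896·sin240.0°, -0.0087) = (-0.0948, -0.1642, -0.0087)
eliminate P² terms by subtracting sphere 1 from 2 and 3
plane₁₂: -0.5498x+0.3059y+-0.0482z = -0.0018
Cramer: x(z) = 0.0012-0.0151z;  y(z) = -0.0037+0.1305z
quadratic in z: (1.0173)z²+(0.0564)z+(-0.1249)=0, √Δ=0.7153 → z ∈ {-0.3793, 0.3238}; z = -0.3793 (taking z<0)
x = 0.0069, y = -0.0532

(0.0069, -0.0532, -0.3793)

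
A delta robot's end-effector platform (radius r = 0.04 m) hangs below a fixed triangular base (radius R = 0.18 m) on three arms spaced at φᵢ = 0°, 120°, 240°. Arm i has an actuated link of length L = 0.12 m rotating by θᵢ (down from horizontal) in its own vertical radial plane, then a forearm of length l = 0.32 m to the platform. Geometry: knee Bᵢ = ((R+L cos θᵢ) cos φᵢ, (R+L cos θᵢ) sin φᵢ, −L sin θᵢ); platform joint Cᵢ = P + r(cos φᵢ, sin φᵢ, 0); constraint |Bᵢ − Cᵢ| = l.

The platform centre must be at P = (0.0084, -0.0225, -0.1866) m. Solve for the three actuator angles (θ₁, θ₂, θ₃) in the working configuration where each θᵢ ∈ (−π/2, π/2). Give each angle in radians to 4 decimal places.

θ₁ = -0.0870, θ₂ = 0.2615, θ₃ = -0.1753

rotate P by −φ1: (0.0084, -0.0225, -0.1866)
  e−x'=0.1316;  (l²−L²−(e−x')²−y'²−z²)/2L = 0.1473
  θ1 = atan2(B,A) + arccos(C/0.2283) = -0.0870
arm 2 (φ=120.0°): x'=-0.0237, y'=0.0040
  A cos θ + B sin θ = C:  0.1637·cos θ + -0.1866·sin θ = 0.1099
  √(A²+B²)=0.2482;  θ2 = -0.8507+1.1122 ≈ 0.2615
rotate P by −φ3: (0.0153, 0.0185, -0.1866)
  A cos θ + B sin θ = C:  0.1247·cos θ + -0.1866·sin θ = 0.1553
  θ3 = atan2(B,A) + arccos(C/0.2244) = -0.1753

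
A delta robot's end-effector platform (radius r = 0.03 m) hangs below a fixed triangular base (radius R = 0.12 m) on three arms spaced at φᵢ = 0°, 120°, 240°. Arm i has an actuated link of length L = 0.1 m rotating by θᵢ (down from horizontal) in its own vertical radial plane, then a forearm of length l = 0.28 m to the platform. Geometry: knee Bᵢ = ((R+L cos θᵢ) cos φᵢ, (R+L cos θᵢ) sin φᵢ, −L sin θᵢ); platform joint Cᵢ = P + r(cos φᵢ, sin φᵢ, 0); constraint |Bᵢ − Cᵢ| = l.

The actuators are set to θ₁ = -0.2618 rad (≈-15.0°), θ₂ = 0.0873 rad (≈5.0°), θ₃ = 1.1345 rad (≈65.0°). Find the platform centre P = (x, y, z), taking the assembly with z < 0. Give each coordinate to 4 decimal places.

arm 1 at φ=0.0°: ρ1 = 0.1866;  centre 1 = (0.1866, 0.0000, 0.0259)
centre 2 = (0.1896·cos120.0°, 0.1896·sin120.0°, -0.0087) = (-0.0948, 0.1642, -0.0087)
arm 3 at φ=240.0°: ρ3 = 0.1323;  centre 3 = (-0.0661, -0.1145, -0.0906)
|centre ₂|²−|centre ₁|² = 0.0005;  |centre ₃|²−|centre ₁|² = -0.0098
plane₁₂: -0.5628x+0.3284y+-0.0692z = 0.0005
det = 0.2949;  x = 0.0105+-0.3132z,  y = 0.0196+-0.3261z
into |P−centre ₁|² = l²: 1.2045z² + 0.0458z + -0.0463 = 0;  Δ = 0.2253;  z = -0.2160 or 0.1780 → z<0 root = -0.2160
x = 0.0781, y = 0.0900

(0.0781, 0.0900, -0.2160)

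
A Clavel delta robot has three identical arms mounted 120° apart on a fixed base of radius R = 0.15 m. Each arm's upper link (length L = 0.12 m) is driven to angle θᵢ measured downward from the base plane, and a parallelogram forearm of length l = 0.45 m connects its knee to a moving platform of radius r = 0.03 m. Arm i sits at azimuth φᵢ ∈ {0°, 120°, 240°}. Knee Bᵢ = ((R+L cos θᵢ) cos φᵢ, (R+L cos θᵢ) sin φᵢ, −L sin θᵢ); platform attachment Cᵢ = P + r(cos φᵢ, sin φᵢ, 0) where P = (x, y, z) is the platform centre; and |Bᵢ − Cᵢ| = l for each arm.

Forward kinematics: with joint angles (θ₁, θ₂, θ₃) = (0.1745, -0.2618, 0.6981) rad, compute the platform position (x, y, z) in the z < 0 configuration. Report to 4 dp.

arm 1 at φ=0.0°: e+L cos θ1 = 0.2382;  centre 1 = (0.2382, 0.0000, -0.0208)
centre 2 = (0.2359·cos120.0°, 0.2359·sin120.0°, 0.0311) = (-0.1180, 0.2043, 0.0311)
centre 3 = (0.2119·cos240.0°, 0.2119·sin240.0°, -0.0771) = (-0.1060, -0.1835, -0.0771)
eliminate P² terms by subtracting sphere 1 from 2 and 3
[-0.7123 0.4086 0.1038]·P = -0.0005;  [-0.6883 -0.3671 -0.1126]·P = -0.0063
det = 0.5427;  x = 0.0051+-0.0146z,  y = 0.0076+-0.2794z
into |P−centre ₁|² = l²: 1.0783z² + 0.0442z + -0.1477 = 0;  Δ = 0.6390;  z = -0.3912 or 0.3501 → z<0 root = -0.3912
x = 0.0108, y = 0.1169

(0.0108, 0.1169, -0.3912)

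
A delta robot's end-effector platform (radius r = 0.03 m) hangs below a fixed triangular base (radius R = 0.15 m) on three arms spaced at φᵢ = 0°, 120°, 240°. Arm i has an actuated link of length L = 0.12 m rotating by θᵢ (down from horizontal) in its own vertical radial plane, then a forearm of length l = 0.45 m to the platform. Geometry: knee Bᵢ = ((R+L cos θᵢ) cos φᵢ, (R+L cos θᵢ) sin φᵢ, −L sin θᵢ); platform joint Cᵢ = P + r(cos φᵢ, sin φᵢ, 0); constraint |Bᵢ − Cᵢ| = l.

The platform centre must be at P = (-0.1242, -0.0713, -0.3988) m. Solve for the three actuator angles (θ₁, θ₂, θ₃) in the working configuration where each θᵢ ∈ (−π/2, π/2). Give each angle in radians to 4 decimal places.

θ₁ = 0.8728, θ₂ = 0.3492, θ₃ = -0.2617

arm 1 (φ=0.0°): x'=-0.1242, y'=-0.0713
  A=0.2442, B=-0.3988, C=(l²−L²−A²−y'²−z²)/(2L)=-0.1486
  γ=atan2(-0.3988,0.2442)=-1.0214;  ψ=arccos(-0.3177)=1.8941;  θ1=γ+ψ≈0.8728
φ2=120.0° → target in arm frame (0.0004, 0.1432)
  A cos θ + B sin θ = C:  0.1196·cos θ + -0.3988·sin θ = -0.0240
  γ=atan2(-0.3988,0.1196)=-1.2793;  ψ=arccos(-0.0577)=1.6285;  θ2=γ+ψ≈0.3492
arm 3 (φ=240.0°): x'=0.1238, y'=-0.0719
  A=-0.0038, B=-0.3988, C=(l²−L²−A²−y'²−z²)/(2L)=0.0995
  θ3 = atan2(B,A) + arccos(C/0.3988) = -0.2617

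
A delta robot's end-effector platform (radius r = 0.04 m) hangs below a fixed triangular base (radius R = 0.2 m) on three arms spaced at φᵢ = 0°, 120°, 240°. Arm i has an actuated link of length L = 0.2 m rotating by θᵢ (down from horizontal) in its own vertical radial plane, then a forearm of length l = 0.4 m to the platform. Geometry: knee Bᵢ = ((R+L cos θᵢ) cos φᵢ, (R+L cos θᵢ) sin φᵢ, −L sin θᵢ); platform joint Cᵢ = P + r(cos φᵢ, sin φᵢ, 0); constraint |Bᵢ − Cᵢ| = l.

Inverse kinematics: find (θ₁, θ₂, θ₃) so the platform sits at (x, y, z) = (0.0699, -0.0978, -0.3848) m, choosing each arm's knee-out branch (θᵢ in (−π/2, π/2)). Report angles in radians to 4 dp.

φ1=0.0° → target in arm frame (0.0699, -0.0978)
  A cos θ + B sin θ = C:  0.0901·cos θ + -0.3848·sin θ = -0.1144
  γ=atan2(-0.3848,0.0901)=-1.3408;  ψ=arccos(-0.2894)=1.8644;  θ1=γ+ψ≈0.5236
rotate P by −φ2: (-0.1196, -0.0116, -0.3848)
  A cos θ + B sin θ = C:  0.2796·cos θ + -0.3848·sin θ = -0.2660
  γ=atan2(-0.3848,0.2796)=-0.9424;  ψ=arccos(-0.5592)=2.1643;  θ2=γ+ψ≈1.2219
rotate P by −φ3: (0.0497, 0.1094, -0.3848)
  A=0.1103, B=-0.3848, C=(l²−L²−A²−y'²−z²)/(2L)=-0.1305
  √(A²+B²)=0.4003;  θ3 = -1.2918+1.9029 ≈ 0.6112

θ₁ = 0.5236, θ₂ = 1.2219, θ₃ = 0.6112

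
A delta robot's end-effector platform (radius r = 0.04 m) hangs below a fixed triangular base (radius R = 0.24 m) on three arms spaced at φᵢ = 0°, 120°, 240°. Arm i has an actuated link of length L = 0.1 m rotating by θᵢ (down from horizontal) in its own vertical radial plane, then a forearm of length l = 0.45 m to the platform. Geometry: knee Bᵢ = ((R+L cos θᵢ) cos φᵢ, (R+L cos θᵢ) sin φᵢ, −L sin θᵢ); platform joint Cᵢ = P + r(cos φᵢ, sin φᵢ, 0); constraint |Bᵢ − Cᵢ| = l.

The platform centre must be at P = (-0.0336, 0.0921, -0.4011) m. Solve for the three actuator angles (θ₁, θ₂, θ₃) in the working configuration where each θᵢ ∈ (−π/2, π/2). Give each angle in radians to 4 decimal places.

θ₁ = 0.8728, θ₂ = 0.0007, θ₃ = 1.0472

rotate P by −φ1: (-0.0336, 0.0921, -0.4011)
  A cos θ + B sin θ = C:  0.2336·cos θ + -0.4011·sin θ = -0.1572
  √(A²+B²)=0.4642;  θ1 = -1.0434+1.9162 ≈ 0.8728
arm 2 (φ=120.0°): x'=0.0966, y'=-0.0170
  A cos θ + B sin θ = C:  0.1034·cos θ + -0.4011·sin θ = 0.1032
  θ2 = atan2(B,A) + arccos(C/0.4142) = 0.0007
φ3=240.0° → target in arm frame (-0.0630, -0.0751)
  e−x'=0.2630;  (l²−L²−(e−x')²−y'²−z²)/2L = -0.2159
  θ3 = atan2(B,A) + arccos(C/0.4796) = 1.0472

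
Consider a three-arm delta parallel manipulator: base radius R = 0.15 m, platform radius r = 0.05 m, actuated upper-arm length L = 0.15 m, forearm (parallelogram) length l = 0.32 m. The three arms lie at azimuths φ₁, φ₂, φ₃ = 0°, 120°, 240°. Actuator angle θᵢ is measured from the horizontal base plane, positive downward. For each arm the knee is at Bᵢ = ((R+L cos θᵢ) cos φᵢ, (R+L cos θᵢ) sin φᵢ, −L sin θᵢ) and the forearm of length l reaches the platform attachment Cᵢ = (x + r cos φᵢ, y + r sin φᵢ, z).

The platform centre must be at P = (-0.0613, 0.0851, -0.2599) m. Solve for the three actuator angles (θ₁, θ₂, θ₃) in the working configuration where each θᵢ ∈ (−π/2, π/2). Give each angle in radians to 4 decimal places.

θ₁ = 0.7853, θ₂ = -0.1741, θ₃ = 0.6983

arm 1 (φ=0.0°): x'=-0.0613, y'=0.0851
  A=0.1613, B=-0.2599, C=(l²−L²−A²−y'²−z²)/(2L)=-0.0697
  √(A²+B²)=0.3059;  θ1 = -1.0154+1.8007 ≈ 0.7853
rotate P by −φ2: (0.1043, 0.0105, -0.2599)
  e−x'=-0.0043;  (l²−L²−(e−x')²−y'²−z²)/2L = 0.0407
  √(A²+B²)=0.2599;  θ2 = -1.5875+1.4134 ≈ -0.1741
φ3=240.0° → target in arm frame (-0.0430, -0.0956)
  e−x'=0.1430;  (l²−L²−(e−x')²−y'²−z²)/2L = -0.0575
  √(A²+B²)=0.2967;  θ3 = -1.0676+1.7659 ≈ 0.6983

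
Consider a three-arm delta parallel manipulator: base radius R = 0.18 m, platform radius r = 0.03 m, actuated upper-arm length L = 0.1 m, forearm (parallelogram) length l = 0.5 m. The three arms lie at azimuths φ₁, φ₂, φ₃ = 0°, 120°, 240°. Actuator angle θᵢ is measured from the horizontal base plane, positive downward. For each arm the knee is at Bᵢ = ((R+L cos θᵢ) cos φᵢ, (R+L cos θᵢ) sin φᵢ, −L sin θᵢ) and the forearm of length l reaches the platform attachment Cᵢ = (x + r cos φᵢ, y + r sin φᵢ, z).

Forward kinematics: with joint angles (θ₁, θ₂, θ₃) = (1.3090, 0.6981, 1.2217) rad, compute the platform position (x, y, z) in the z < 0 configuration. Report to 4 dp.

centre 1 = (0.1759·cos0.0°, 0.1759·sin0.0°, -0.0966) = (0.1759, 0.0000, -0.0966)
arm 2 at φ=120.0°: (R−r)+L cos θ2 = 0.2266;  centre 2 = (-0.1133, 0.1962, -0.0643)
arm 3 at φ=240.0°: (R−r)+L cos θ3 = 0.1842;  centre 3 = (-0.0921, -0.1595, -0.0940)
subtract pairs → two planes through P
plane₁₂: -0.5784x+0.3925y+0.0646z = 0.0152
Cramer: x(z) = -0.0148+0.0574z;  y(z) = 0.0170-0.0800z
sphere 1 gives Az²+Bz+C=0 with A=1.0097, B=0.1686, C=-0.2040;  B²−4AC=0.8525;  roots -0.5407, 0.3737;  negative root z = -0.5407
x = -0.0458, y = 0.0603

(-0.0458, 0.0603, -0.5407)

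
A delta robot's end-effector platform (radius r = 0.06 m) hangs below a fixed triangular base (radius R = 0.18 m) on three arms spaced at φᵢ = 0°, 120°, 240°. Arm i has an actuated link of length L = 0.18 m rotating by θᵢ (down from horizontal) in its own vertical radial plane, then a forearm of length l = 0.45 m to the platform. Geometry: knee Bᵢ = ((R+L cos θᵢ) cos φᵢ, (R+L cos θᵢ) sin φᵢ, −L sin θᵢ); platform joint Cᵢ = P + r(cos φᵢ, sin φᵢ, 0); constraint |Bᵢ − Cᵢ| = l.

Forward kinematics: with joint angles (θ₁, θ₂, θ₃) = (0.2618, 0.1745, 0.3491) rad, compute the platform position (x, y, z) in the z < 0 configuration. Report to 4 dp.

φ1=0.0°: virtual centre (0.2939, 0.0000, -0.0466), radius l
φ2=120.0°: virtual centre (-0.1486, 0.2574, -0.0313), radius l
φ3=240.0°: virtual centre (-0.1446, -0.2504, -0.0616), radius l
|S₂|²−|S₁|² = 0.0008;  |S₃|²−|S₁|² = -0.0011
plane₁₂: -0.8850x+0.5149y+0.0307z = 0.0008
Cramer: x(z) = 0.0002-0.0001z;  y(z) = 0.0019-0.0597z
into |P−S₁|² = l²: 1.0036z² + 0.0930z + -0.1141 = 0;  Δ = 0.4666;  z = -0.3867 or 0.2940 → z<0 root = -0.3867
x = 0.0002, y = 0.0250

(0.0002, 0.0250, -0.3867)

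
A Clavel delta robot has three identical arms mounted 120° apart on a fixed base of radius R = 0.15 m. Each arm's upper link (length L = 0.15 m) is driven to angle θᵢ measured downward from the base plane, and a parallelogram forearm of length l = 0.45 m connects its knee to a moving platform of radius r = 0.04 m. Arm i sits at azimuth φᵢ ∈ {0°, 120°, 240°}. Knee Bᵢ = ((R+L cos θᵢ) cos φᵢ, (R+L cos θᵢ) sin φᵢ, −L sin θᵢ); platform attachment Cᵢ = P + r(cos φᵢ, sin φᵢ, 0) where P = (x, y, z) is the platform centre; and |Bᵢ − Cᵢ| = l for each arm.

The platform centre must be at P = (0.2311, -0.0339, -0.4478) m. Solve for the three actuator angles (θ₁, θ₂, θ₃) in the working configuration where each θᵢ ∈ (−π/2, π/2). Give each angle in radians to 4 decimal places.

rotate P by −φ1: (0.2311, -0.0339, -0.4478)
  e−x'=-0.1211;  (l²−L²−(e−x')²−y'²−z²)/2L = -0.1211
  √(A²+B²)=0.4639;  θ1 = -1.8349+1.8350 ≈ 0.0001
rotate P by −φ2: (-0.1449, -0.1832, -0.4478)
  A cos θ + B sin θ = C:  0.2549·cos θ + -0.4478·sin θ = -0.3969
  θ2 = atan2(B,A) + arccos(C/0.5153) = 1.3967
rotate P by −φ3: (-0.0862, 0.2171, -0.4478)
  A cos θ + B sin θ = C:  0.1962·cos θ + -0.4478·sin θ = -0.3538
  θ3 = atan2(B,A) + arccos(C/0.4889) = 1.2221

θ₁ = 0.0001, θ₂ = 1.3967, θ₃ = 1.2221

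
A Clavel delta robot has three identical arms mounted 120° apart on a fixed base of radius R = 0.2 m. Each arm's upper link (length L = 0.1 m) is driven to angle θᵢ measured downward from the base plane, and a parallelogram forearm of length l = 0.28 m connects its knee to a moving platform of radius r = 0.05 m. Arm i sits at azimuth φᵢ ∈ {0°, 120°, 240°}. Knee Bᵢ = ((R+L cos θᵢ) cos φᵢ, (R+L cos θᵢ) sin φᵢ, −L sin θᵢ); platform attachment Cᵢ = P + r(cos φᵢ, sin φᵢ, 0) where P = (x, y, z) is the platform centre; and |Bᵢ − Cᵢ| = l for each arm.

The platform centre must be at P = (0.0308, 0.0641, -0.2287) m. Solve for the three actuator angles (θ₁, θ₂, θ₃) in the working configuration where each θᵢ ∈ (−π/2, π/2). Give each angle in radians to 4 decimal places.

rotate P by −φ1: (0.0308, 0.0641, -0.2287)
  A cos θ + B sin θ = C:  0.1192·cos θ + -0.2287·sin θ = -0.0111
  √(A²+B²)=0.2579;  θ1 = -1.0903+1.6139 ≈ 0.5235
rotate P by −φ2: (0.0401, -0.0587, -0.2287)
  A cos θ + B sin θ = C:  0.1099·cos θ + -0.2287·sin θ = 0.0029
  θ2 = atan2(B,A) + arccos(C/0.2537) = 0.4366
φ3=240.0° → target in arm frame (-0.0709, -0.0054)
  A cos θ + B sin θ = C:  0.2209·cos θ + -0.2287·sin θ = -0.1637
  γ=atan2(-0.2287,0.2209)=-0.8027;  ψ=arccos(-0.5147)=2.1115;  θ3=γ+ψ≈1.3088

θ₁ = 0.5235, θ₂ = 0.4366, θ₃ = 1.3088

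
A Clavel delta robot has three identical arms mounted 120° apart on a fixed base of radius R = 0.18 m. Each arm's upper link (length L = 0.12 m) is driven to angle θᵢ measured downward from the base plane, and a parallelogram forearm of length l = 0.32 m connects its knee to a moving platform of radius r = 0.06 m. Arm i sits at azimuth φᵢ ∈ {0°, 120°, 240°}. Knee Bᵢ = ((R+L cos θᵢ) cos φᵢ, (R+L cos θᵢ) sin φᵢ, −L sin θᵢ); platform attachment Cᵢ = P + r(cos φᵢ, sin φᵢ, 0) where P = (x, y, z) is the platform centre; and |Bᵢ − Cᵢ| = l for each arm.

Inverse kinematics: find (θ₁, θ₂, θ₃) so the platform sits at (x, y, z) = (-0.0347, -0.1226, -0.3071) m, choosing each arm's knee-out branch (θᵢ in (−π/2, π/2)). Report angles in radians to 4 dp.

φ1=0.0° → target in arm frame (-0.0347, -0.1226)
  e−x'=0.1547;  (l²−L²−(e−x')²−y'²−z²)/2L = -0.1886
  √(A²+B²)=0.3439;  θ1 = -1.1042+2.1515 ≈ 1.0473
arm 2 (φ=120.0°): x'=-0.0888, y'=0.0914
  e−x'=0.2088;  (l²−L²−(e−x')²−y'²−z²)/2L = -0.2428
  √(A²+B²)=0.3714;  θ2 = -0.9736+2.2832 ≈ 1.3096
arm 3 (φ=240.0°): x'=0.1235, y'=0.0312
  e−x'=-0.0035;  (l²−L²−(e−x')²−y'²−z²)/2L = -0.0304
  √(A²+B²)=0.3071;  θ3 = -1.5823+1.6700 ≈ 0.0877

θ₁ = 1.0473, θ₂ = 1.3096, θ₃ = 0.0877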